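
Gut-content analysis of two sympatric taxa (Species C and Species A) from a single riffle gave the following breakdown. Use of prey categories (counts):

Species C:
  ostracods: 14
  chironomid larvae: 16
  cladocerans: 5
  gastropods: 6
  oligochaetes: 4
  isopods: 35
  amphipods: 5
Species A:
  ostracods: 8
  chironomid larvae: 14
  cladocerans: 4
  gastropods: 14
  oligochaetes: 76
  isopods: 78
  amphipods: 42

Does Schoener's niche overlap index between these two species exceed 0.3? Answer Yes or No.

Proportions for Species C (n=85): 14/85=0.1647, 16/85=0.1882, 5/85=0.0588, 6/85=0.0706, 4/85=0.0471, 35/85=0.4118, 5/85=0.0588
Proportions for Species A (n=236): 8/236=0.0339, 14/236=0.0593, 4/236=0.0169, 14/236=0.0593, 76/236=0.3220, 78/236=0.3305, 42/236=0.1780
Σ|p₁ᵢ − p₂ᵢ| = 0.1308 + 0.1289 + 0.0419 + 0.0113 + 0.2749 + 0.0813 + 0.1192 = 0.7883
D = 1 − ½ × 0.7883 = 1 − 0.39415 = 0.60585
D = 0.60585 > 0.3 → Yes.

Yes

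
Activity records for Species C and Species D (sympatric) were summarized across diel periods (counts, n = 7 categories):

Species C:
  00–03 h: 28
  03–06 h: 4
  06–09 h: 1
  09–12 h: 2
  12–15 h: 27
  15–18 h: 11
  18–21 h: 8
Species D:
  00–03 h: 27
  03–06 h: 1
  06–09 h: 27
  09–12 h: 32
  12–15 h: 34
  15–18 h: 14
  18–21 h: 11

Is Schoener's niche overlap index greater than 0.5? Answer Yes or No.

Proportions for Species C (n=81): 28/81=0.3457, 4/81=0.0494, 1/81=0.0123, 2/81=0.0247, 27/81=0.3333, 11/81=0.1358, 8/81=0.0988
Proportions for Species D (n=146): 27/146=0.1849, 1/146=0.0068, 27/146=0.1849, 32/146=0.2192, 34/146=0.2329, 14/146=0.0959, 11/146=0.0753
Σ|p₁ᵢ − p₂ᵢ| = 0.1608 + 0.0426 + 0.1726 + 0.1945 + 0.1004 + 0.0399 + 0.0235 = 0.7343
D = 1 − ½ × 0.7343 = 1 − 0.36715 = 0.63285
D = 0.63285 > 0.5 → Yes.

Yes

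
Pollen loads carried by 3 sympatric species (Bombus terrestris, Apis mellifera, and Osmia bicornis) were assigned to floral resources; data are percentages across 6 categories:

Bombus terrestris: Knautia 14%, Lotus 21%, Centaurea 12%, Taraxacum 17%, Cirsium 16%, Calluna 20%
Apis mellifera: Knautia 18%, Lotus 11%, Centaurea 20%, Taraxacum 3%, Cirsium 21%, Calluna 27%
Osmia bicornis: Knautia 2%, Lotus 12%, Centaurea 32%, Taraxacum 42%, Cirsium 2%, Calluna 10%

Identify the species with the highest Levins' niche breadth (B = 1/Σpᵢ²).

Bombus terrestris

Convert percentages to proportions (divide by 100).
Σp_terrᵢ² = 0.14² + 0.21² + 0.12² + 0.17² + 0.16² + 0.20² = 0.0196 + 0.0441 + 0.0144 + 0.0289 + 0.0256 + 0.0400 = 0.1726
B_terr = 1 / 0.1726 = 5.7937
Σp_mellᵢ² = 0.18² + 0.11² + 0.20² + 0.03² + 0.21² + 0.27² = 0.0324 + 0.0121 + 0.0400 + 0.0009 + 0.0441 + 0.0729 = 0.2024
B_mell = 1 / 0.2024 = 4.9407
Σp_bicoᵢ² = 0.02² + 0.12² + 0.32² + 0.42² + 0.02² + 0.10² = 0.0004 + 0.0144 + 0.1024 + 0.1764 + 0.0004 + 0.0100 = 0.3040
B_bico = 1 / 0.3040 = 3.2895
Highest B → broadest niche (most generalist): Bombus terrestris (B = 5.79).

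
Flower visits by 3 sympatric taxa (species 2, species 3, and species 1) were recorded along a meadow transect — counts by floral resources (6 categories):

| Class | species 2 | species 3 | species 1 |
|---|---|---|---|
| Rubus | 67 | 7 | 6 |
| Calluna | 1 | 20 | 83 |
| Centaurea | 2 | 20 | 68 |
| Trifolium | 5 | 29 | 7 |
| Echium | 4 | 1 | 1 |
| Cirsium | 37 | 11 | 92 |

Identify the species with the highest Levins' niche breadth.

Proportions for species 2 (n=116): 67/116=0.5776, 1/116=0.0086, 2/116=0.0172, 5/116=0.0431, 4/116=0.0345, 37/116=0.3190
Proportions for species 3 (n=88): 7/88=0.0795, 20/88=0.2273, 20/88=0.2273, 29/88=0.3295, 1/88=0.0114, 11/88=0.1250
Proportions for species 1 (n=257): 6/257=0.0233, 83/257=0.3230, 68/257=0.2646, 7/257=0.0272, 1/257=0.0039, 92/257=0.3580
Σp_2ᵢ² = 0.5776² + 0.0086² + 0.0172² + 0.0431² + 0.0345² + 0.3190² = 0.333622 + 0.000074 + 0.000296 + 0.001858 + 0.001190 + 0.101761 = 0.438801
B_2 = 1 / 0.438801 = 2.2789
Σp_3ᵢ² = 0.0795² + 0.2273² + 0.2273² + 0.3295² + 0.0114² + 0.1250² = 0.006320 + 0.051665 + 0.051665 + 0.108570 + 0.000130 + 0.015625 = 0.233975
B_3 = 1 / 0.233975 = 4.2740
Σp_1ᵢ² = 0.0233² + 0.3230² + 0.2646² + 0.0272² + 0.0039² + 0.3580² = 0.000543 + 0.104329 + 0.070013 + 0.000740 + 0.000015 + 0.128164 = 0.303804
B_1 = 1 / 0.303804 = 3.2916
Highest B → broadest niche (most generalist): species 3 (B = 4.27).

species 3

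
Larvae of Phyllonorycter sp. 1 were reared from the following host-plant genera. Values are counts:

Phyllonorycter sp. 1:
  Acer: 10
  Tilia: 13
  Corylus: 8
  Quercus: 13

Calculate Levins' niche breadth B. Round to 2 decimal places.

Proportions for Phyllonorycter sp. 1 (n=44): 10/44=0.2273, 13/44=0.2955, 8/44=0.1818, 13/44=0.2955
Σpᵢ² = 0.2273² + 0.2955² + 0.1818² + 0.2955² = 0.051665 + 0.087320 + 0.033051 + 0.087320 = 0.259356
B = 1 / 0.259356 = 3.8557

3.86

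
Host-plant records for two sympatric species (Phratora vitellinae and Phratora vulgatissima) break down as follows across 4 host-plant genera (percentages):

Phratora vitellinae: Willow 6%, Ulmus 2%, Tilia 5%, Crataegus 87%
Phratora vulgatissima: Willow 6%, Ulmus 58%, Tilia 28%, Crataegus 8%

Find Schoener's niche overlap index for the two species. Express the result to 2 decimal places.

0.21

Convert percentages to proportions (divide by 100).
Σ|p₁ᵢ − p₂ᵢ| = 0.00 + 0.56 + 0.23 + 0.79 = 1.58
D = 1 − ½ × 1.58 = 1 − 0.790 = 0.2100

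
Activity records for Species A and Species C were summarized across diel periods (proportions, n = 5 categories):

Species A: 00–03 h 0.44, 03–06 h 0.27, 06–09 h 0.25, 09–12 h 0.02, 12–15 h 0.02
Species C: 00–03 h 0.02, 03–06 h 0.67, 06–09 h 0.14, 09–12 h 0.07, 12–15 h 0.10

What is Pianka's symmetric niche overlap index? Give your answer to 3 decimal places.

0.571

Σ p₁ᵢp₂ᵢ = 0.0088 + 0.1809 + 0.0350 + 0.0014 + 0.0020 = 0.2281
Σp_1ᵢ² = 0.44² + 0.27² + 0.25² + 0.02² + 0.02² = 0.1936 + 0.0729 + 0.0625 + 0.0004 + 0.0004 = 0.3298
Σp_2ᵢ² = 0.02² + 0.67² + 0.14² + 0.07² + 0.10² = 0.0004 + 0.4489 + 0.0196 + 0.0049 + 0.0100 = 0.4838
O = 0.2281 / √(0.3298 × 0.4838) = 0.2281 / 0.399446 = 0.57104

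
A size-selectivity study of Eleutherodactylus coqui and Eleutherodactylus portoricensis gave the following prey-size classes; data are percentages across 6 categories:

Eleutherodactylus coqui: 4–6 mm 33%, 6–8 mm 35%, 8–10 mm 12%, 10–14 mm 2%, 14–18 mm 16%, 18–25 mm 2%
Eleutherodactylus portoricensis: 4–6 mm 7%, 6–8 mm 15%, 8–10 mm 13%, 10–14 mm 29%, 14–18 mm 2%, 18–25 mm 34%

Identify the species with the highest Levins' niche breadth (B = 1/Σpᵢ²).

Convert percentages to proportions (divide by 100).
Σp_coquᵢ² = 0.33² + 0.35² + 0.12² + 0.02² + 0.16² + 0.02² = 0.1089 + 0.1225 + 0.0144 + 0.0004 + 0.0256 + 0.0004 = 0.2722
B_coqu = 1 / 0.2722 = 3.6738
Σp_portᵢ² = 0.07² + 0.15² + 0.13² + 0.29² + 0.02² + 0.34² = 0.0049 + 0.0225 + 0.0169 + 0.0841 + 0.0004 + 0.1156 = 0.2444
B_port = 1 / 0.2444 = 4.0917
Highest B → broadest niche (most generalist): Eleutherodactylus portoricensis (B = 4.09).

Eleutherodactylus portoricensis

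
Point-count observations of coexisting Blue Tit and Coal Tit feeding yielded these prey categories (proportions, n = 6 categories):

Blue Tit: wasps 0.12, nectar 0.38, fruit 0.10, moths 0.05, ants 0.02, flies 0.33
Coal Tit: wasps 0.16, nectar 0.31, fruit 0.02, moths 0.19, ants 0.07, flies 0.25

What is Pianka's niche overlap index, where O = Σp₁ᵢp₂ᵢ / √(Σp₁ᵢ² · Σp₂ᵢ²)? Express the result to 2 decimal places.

0.92

Σ p₁ᵢp₂ᵢ = 0.0192 + 0.1178 + 0.0020 + 0.0095 + 0.0014 + 0.0825 = 0.2324
Σp_1ᵢ² = 0.12² + 0.38² + 0.10² + 0.05² + 0.02² + 0.33² = 0.0144 + 0.1444 + 0.0100 + 0.0025 + 0.0004 + 0.1089 = 0.2806
Σp_2ᵢ² = 0.16² + 0.31² + 0.02² + 0.19² + 0.07² + 0.25² = 0.0256 + 0.0961 + 0.0004 + 0.0361 + 0.0049 + 0.0625 = 0.2256
O = 0.2324 / √(0.2806 × 0.2256) = 0.2324 / 0.25160 = 0.9237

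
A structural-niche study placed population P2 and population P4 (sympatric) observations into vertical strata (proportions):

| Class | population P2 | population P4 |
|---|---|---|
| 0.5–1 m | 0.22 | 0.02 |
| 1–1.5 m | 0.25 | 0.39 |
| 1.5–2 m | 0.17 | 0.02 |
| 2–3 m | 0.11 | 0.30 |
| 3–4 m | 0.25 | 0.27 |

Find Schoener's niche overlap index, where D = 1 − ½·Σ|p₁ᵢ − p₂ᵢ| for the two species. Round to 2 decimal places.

0.65

Σ|p₁ᵢ − p₂ᵢ| = 0.20 + 0.14 + 0.15 + 0.19 + 0.02 = 0.70
D = 1 − ½ × 0.70 = 1 − 0.350 = 0.6500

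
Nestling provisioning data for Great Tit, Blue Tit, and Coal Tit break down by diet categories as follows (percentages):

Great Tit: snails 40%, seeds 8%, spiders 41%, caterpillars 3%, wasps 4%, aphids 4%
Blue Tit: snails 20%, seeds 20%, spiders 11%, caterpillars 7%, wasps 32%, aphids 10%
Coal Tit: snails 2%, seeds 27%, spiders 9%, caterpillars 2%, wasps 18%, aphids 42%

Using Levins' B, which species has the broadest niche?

Convert percentages to proportions (divide by 100).
Σp_Greaᵢ² = 0.40² + 0.08² + 0.41² + 0.03² + 0.04² + 0.04² = 0.1600 + 0.0064 + 0.1681 + 0.0009 + 0.0016 + 0.0016 = 0.3386
B_Grea = 1 / 0.3386 = 2.9533
Σp_Blueᵢ² = 0.20² + 0.20² + 0.11² + 0.07² + 0.32² + 0.10² = 0.0400 + 0.0400 + 0.0121 + 0.0049 + 0.1024 + 0.0100 = 0.2094
B_Blue = 1 / 0.2094 = 4.7755
Σp_Coalᵢ² = 0.02² + 0.27² + 0.09² + 0.02² + 0.18² + 0.42² = 0.0004 + 0.0729 + 0.0081 + 0.0004 + 0.0324 + 0.1764 = 0.2906
B_Coal = 1 / 0.2906 = 3.4412
Highest B → broadest niche (most generalist): Blue Tit (B = 4.78).

Blue Tit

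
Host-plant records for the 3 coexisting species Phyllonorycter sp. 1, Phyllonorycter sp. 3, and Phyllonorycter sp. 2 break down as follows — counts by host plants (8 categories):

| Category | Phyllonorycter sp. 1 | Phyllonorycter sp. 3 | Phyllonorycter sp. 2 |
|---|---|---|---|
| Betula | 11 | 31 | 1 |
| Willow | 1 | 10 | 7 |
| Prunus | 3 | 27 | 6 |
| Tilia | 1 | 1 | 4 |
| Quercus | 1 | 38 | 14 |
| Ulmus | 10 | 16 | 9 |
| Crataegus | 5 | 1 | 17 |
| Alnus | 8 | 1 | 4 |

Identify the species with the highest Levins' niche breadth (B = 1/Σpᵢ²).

Proportions for Phyllonorycter sp. 1 (n=40): 11/40=0.2750, 1/40=0.0250, 3/40=0.0750, 1/40=0.0250, 1/40=0.0250, 10/40=0.2500, 5/40=0.1250, 8/40=0.2000
Proportions for Phyllonorycter sp. 3 (n=125): 31/125=0.2480, 10/125=0.0800, 27/125=0.2160, 1/125=0.0080, 38/125=0.3040, 16/125=0.1280, 1/125=0.0080, 1/125=0.0080
Proportions for Phyllonorycter sp. 2 (n=62): 1/62=0.0161, 7/62=0.1129, 6/62=0.0968, 4/62=0.0645, 14/62=0.2258, 9/62=0.1452, 17/62=0.2742, 4/62=0.0645
Σp_1ᵢ² = 0.2750² + 0.0250² + 0.0750² + 0.0250² + 0.0250² + 0.2500² + 0.1250² + 0.2000² = 0.075625 + 0.000625 + 0.005625 + 0.000625 + 0.000625 + 0.062500 + 0.015625 + 0.040000 = 0.201250
B_1 = 1 / 0.201250 = 4.9689
Σp_3ᵢ² = 0.2480² + 0.0800² + 0.2160² + 0.0080² + 0.3040² + 0.1280² + 0.0080² + 0.0080² = 0.061504 + 0.006400 + 0.046656 + 0.000064 + 0.092416 + 0.016384 + 0.000064 + 0.000064 = 0.223552
B_3 = 1 / 0.223552 = 4.4732
Σp_2ᵢ² = 0.0161² + 0.1129² + 0.0968² + 0.0645² + 0.2258² + 0.1452² + 0.2742² + 0.0645² = 0.000259 + 0.012746 + 0.009370 + 0.004160 + 0.050986 + 0.021083 + 0.075186 + 0.004160 = 0.177950
B_2 = 1 / 0.177950 = 5.6196
Highest B → broadest niche (most generalist): Phyllonorycter sp. 2 (B = 5.62).

Phyllonorycter sp. 2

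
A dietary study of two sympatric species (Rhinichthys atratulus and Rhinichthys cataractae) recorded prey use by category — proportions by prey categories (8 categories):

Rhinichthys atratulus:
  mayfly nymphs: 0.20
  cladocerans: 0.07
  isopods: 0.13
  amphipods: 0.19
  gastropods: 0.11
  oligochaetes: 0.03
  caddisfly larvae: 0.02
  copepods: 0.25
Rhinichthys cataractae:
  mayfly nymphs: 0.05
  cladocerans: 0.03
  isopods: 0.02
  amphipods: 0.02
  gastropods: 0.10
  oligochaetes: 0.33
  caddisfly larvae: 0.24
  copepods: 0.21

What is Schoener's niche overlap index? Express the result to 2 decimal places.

0.48

Σ|p₁ᵢ − p₂ᵢ| = 0.15 + 0.04 + 0.11 + 0.17 + 0.01 + 0.30 + 0.22 + 0.04 = 1.04
D = 1 − ½ × 1.04 = 1 − 0.520 = 0.4800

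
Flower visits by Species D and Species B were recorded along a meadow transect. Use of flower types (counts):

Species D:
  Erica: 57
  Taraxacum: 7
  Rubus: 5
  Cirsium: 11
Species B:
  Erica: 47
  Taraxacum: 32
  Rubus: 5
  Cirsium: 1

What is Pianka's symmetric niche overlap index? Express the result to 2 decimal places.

0.88

Proportions for Species D (n=80): 57/80=0.7125, 7/80=0.0875, 5/80=0.0625, 11/80=0.1375
Proportions for Species B (n=85): 47/85=0.5529, 32/85=0.3765, 5/85=0.0588, 1/85=0.0118
Σ p₁ᵢp₂ᵢ = 0.393941 + 0.032944 + 0.003675 + 0.001623 = 0.432183
Σp_1ᵢ² = 0.7125² + 0.0875² + 0.0625² + 0.1375² = 0.507656 + 0.007656 + 0.003906 + 0.018906 = 0.538124
Σp_2ᵢ² = 0.5529² + 0.3765² + 0.0588² + 0.0118² = 0.305698 + 0.141752 + 0.003457 + 0.000139 = 0.451046
O = 0.432183 / √(0.538124 × 0.451046) = 0.432183 / 0.4926649 = 0.8772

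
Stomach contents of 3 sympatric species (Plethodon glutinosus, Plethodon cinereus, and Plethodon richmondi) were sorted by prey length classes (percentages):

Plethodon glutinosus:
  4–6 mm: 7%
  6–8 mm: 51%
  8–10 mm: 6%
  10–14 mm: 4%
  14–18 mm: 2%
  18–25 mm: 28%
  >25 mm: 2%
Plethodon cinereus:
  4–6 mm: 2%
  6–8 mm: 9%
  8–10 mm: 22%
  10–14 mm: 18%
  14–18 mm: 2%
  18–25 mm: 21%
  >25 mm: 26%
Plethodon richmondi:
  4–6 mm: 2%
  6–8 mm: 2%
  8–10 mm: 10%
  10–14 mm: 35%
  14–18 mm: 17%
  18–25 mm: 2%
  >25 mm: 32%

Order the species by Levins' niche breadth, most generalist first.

Convert percentages to proportions (divide by 100).
Σp_glutᵢ² = 0.07² + 0.51² + 0.06² + 0.04² + 0.02² + 0.28² + 0.02² = 0.0049 + 0.2601 + 0.0036 + 0.0016 + 0.0004 + 0.0784 + 0.0004 = 0.3494
B_glut = 1 / 0.3494 = 2.8620
Σp_cineᵢ² = 0.02² + 0.09² + 0.22² + 0.18² + 0.02² + 0.21² + 0.26² = 0.0004 + 0.0081 + 0.0484 + 0.0324 + 0.0004 + 0.0441 + 0.0676 = 0.2014
B_cine = 1 / 0.2014 = 4.9652
Σp_richᵢ² = 0.02² + 0.02² + 0.10² + 0.35² + 0.17² + 0.02² + 0.32² = 0.0004 + 0.0004 + 0.0100 + 0.1225 + 0.0289 + 0.0004 + 0.1024 = 0.2650
B_rich = 1 / 0.2650 = 3.7736
Ranking by B (broadest → narrowest): Plethodon cinereus (4.97) > Plethodon richmondi (3.77) > Plethodon glutinosus (2.86)

Plethodon cinereus > Plethodon richmondi > Plethodon glutinosus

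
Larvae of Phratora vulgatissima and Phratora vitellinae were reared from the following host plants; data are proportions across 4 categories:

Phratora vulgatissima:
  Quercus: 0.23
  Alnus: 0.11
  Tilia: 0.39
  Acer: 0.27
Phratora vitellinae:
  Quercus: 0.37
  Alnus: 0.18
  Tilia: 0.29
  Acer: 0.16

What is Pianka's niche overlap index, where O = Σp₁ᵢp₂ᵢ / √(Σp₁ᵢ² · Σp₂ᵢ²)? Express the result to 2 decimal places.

0.92

Σ p₁ᵢp₂ᵢ = 0.0851 + 0.0198 + 0.1131 + 0.0432 = 0.2612
Σp_1ᵢ² = 0.23² + 0.11² + 0.39² + 0.27² = 0.0529 + 0.0121 + 0.1521 + 0.0729 = 0.2900
Σp_2ᵢ² = 0.37² + 0.18² + 0.29² + 0.16² = 0.1369 + 0.0324 + 0.0841 + 0.0256 = 0.2790
O = 0.2612 / √(0.2900 × 0.2790) = 0.2612 / 0.28445 = 0.9183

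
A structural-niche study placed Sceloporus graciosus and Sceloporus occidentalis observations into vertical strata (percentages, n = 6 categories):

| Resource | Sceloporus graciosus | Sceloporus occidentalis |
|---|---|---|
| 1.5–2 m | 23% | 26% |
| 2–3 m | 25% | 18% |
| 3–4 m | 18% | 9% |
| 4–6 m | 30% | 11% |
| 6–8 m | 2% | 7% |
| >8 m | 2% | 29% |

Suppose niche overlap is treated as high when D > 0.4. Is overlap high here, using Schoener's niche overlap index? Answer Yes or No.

Yes

Convert percentages to proportions (divide by 100).
Σ|p₁ᵢ − p₂ᵢ| = 0.03 + 0.07 + 0.09 + 0.19 + 0.05 + 0.27 = 0.70
D = 1 − ½ × 0.70 = 1 − 0.350 = 0.6500
D = 0.6500 > 0.4 → Yes.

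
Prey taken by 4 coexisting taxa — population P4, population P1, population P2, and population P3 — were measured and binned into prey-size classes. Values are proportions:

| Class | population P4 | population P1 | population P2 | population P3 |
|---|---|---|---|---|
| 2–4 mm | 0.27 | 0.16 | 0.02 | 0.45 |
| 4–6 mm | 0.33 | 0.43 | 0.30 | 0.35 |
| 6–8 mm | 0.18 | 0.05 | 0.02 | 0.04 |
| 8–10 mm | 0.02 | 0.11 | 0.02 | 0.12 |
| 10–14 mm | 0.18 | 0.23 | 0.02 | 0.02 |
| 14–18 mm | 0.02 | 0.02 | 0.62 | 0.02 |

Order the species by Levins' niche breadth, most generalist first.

population P4 > population P1 > population P3 > population P2

Σp_P4ᵢ² = 0.27² + 0.33² + 0.18² + 0.02² + 0.18² + 0.02² = 0.0729 + 0.1089 + 0.0324 + 0.0004 + 0.0324 + 0.0004 = 0.2474
B_P4 = 1 / 0.2474 = 4.0420
Σp_P1ᵢ² = 0.16² + 0.43² + 0.05² + 0.11² + 0.23² + 0.02² = 0.0256 + 0.1849 + 0.0025 + 0.0121 + 0.0529 + 0.0004 = 0.2784
B_P1 = 1 / 0.2784 = 3.5920
Σp_P2ᵢ² = 0.02² + 0.30² + 0.02² + 0.02² + 0.02² + 0.62² = 0.0004 + 0.0900 + 0.0004 + 0.0004 + 0.0004 + 0.3844 = 0.4760
B_P2 = 1 / 0.4760 = 2.1008
Σp_P3ᵢ² = 0.45² + 0.35² + 0.04² + 0.12² + 0.02² + 0.02² = 0.2025 + 0.1225 + 0.0016 + 0.0144 + 0.0004 + 0.0004 = 0.3418
B_P3 = 1 / 0.3418 = 2.9257
Ranking by B (broadest → narrowest): population P4 (4.04) > population P1 (3.59) > population P3 (2.93) > population P2 (2.10)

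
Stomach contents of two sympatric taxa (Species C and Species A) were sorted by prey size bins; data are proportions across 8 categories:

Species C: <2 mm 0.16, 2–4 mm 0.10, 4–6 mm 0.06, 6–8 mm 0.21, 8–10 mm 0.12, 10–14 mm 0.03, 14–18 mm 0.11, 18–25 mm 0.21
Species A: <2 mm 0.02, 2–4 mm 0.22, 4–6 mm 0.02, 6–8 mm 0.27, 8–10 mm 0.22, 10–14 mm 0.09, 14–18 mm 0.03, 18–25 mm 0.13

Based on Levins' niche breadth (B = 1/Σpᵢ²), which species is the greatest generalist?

Species C

Σp_Cᵢ² = 0.16² + 0.10² + 0.06² + 0.21² + 0.12² + 0.03² + 0.11² + 0.21² = 0.0256 + 0.0100 + 0.0036 + 0.0441 + 0.0144 + 0.0009 + 0.0121 + 0.0441 = 0.1548
B_C = 1 / 0.1548 = 6.4599
Σp_Aᵢ² = 0.02² + 0.22² + 0.02² + 0.27² + 0.22² + 0.09² + 0.03² + 0.13² = 0.0004 + 0.0484 + 0.0004 + 0.0729 + 0.0484 + 0.0081 + 0.0009 + 0.0169 = 0.1964
B_A = 1 / 0.1964 = 5.0916
Highest B → broadest niche (most generalist): Species C (B = 6.46).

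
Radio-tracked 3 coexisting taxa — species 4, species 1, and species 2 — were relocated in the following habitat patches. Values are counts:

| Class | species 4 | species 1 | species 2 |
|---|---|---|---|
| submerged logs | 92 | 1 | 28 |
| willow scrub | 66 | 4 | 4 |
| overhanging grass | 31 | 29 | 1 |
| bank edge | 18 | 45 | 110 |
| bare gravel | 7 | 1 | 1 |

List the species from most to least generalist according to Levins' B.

Proportions for species 4 (n=214): 92/214=0.4299, 66/214=0.3084, 31/214=0.1449, 18/214=0.0841, 7/214=0.0327
Proportions for species 1 (n=80): 1/80=0.0125, 4/80=0.0500, 29/80=0.3625, 45/80=0.5625, 1/80=0.0125
Proportions for species 2 (n=144): 28/144=0.1944, 4/144=0.0278, 1/144=0.0069, 110/144=0.7639, 1/144=0.0069
Σp_4ᵢ² = 0.4299² + 0.3084² + 0.1449² + 0.0841² + 0.0327² = 0.184814 + 0.095111 + 0.020996 + 0.007073 + 0.001069 = 0.309063
B_4 = 1 / 0.309063 = 3.2356
Σp_1ᵢ² = 0.0125² + 0.0500² + 0.3625² + 0.5625² + 0.0125² = 0.000156 + 0.002500 + 0.131406 + 0.316406 + 0.000156 = 0.450624
B_1 = 1 / 0.450624 = 2.2191
Σp_2ᵢ² = 0.1944² + 0.0278² + 0.0069² + 0.7639² + 0.0069² = 0.037791 + 0.000773 + 0.000048 + 0.583543 + 0.000048 = 0.622203
B_2 = 1 / 0.622203 = 1.6072
Ranking by B (broadest → narrowest): species 4 (3.24) > species 1 (2.22) > species 2 (1.61)

species 4 > species 1 > species 2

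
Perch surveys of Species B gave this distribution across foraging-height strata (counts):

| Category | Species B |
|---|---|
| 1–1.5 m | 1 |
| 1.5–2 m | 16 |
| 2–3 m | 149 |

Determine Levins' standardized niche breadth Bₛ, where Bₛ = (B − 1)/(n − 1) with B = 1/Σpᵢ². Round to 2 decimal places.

Proportions for Species B (n=166): 1/166=0.0060, 16/166=0.0964, 149/166=0.8976
Σpᵢ² = 0.0060² + 0.0964² + 0.8976² = 0.000036 + 0.009293 + 0.805686 = 0.815015
B = 1 / 0.815015 = 1.2270
Bₛ = (B − 1)/(n − 1) = (1.2270 − 1)/(3 − 1) = 0.2270/2 = 0.1135

0.11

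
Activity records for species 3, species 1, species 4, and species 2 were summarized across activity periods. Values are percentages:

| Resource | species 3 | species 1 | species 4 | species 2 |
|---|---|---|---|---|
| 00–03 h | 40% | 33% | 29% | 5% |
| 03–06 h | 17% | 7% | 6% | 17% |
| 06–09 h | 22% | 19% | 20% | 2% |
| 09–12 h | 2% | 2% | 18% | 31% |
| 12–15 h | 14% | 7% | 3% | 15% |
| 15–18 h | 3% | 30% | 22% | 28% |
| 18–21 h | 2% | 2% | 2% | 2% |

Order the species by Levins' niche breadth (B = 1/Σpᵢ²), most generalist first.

Convert percentages to proportions (divide by 100).
Σp_3ᵢ² = 0.40² + 0.17² + 0.22² + 0.02² + 0.14² + 0.03² + 0.02² = 0.1600 + 0.0289 + 0.0484 + 0.0004 + 0.0196 + 0.0009 + 0.0004 = 0.2586
B_3 = 1 / 0.2586 = 3.8670
Σp_1ᵢ² = 0.33² + 0.07² + 0.19² + 0.02² + 0.07² + 0.30² + 0.02² = 0.1089 + 0.0049 + 0.0361 + 0.0004 + 0.0049 + 0.0900 + 0.0004 = 0.2456
B_1 = 1 / 0.2456 = 4.0717
Σp_4ᵢ² = 0.29² + 0.06² + 0.20² + 0.18² + 0.03² + 0.22² + 0.02² = 0.0841 + 0.0036 + 0.0400 + 0.0324 + 0.0009 + 0.0484 + 0.0004 = 0.2098
B_4 = 1 / 0.2098 = 4.7664
Σp_2ᵢ² = 0.05² + 0.17² + 0.02² + 0.31² + 0.15² + 0.28² + 0.02² = 0.0025 + 0.0289 + 0.0004 + 0.0961 + 0.0225 + 0.0784 + 0.0004 = 0.2292
B_2 = 1 / 0.2292 = 4.3630
Ranking by B (broadest → narrowest): species 4 (4.77) > species 2 (4.36) > species 1 (4.07) > species 3 (3.87)

species 4 > species 2 > species 1 > species 3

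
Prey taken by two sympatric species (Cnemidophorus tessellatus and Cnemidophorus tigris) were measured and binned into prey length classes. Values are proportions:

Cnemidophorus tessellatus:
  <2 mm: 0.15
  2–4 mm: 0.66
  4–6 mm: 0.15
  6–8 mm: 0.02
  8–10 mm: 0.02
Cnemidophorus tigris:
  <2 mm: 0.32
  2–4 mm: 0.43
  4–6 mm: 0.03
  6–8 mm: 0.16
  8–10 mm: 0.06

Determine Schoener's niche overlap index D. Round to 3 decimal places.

Σ|p₁ᵢ − p₂ᵢ| = 0.17 + 0.23 + 0.12 + 0.14 + 0.04 = 0.70
D = 1 − ½ × 0.70 = 1 − 0.350 = 0.65000

0.650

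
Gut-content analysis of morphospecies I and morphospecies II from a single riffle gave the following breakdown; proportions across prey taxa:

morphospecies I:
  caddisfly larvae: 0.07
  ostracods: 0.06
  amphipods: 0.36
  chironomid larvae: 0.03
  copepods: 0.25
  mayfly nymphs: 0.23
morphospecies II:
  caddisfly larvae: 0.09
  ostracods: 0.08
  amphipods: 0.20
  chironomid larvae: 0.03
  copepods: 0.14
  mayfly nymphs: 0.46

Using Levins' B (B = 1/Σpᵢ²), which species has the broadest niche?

morphospecies I

Σp_Iᵢ² = 0.07² + 0.06² + 0.36² + 0.03² + 0.25² + 0.23² = 0.0049 + 0.0036 + 0.1296 + 0.0009 + 0.0625 + 0.0529 = 0.2544
B_I = 1 / 0.2544 = 3.9308
Σp_IIᵢ² = 0.09² + 0.08² + 0.20² + 0.03² + 0.14² + 0.46² = 0.0081 + 0.0064 + 0.0400 + 0.0009 + 0.0196 + 0.2116 = 0.2866
B_II = 1 / 0.2866 = 3.4892
Highest B → broadest niche (most generalist): morphospecies I (B = 3.93).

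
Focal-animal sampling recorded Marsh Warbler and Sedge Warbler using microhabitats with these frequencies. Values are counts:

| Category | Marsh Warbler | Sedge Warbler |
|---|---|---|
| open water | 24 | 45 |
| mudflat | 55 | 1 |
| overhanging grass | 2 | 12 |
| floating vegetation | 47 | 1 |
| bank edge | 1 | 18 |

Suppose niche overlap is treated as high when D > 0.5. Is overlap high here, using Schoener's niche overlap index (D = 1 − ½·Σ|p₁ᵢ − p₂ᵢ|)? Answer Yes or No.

Proportions for Marsh Warbler (n=129): 24/129=0.1860, 55/129=0.4264, 2/129=0.0155, 47/129=0.3643, 1/129=0.0078
Proportions for Sedge Warbler (n=77): 45/77=0.5844, 1/77=0.0130, 12/77=0.1558, 1/77=0.0130, 18/77=0.2338
Σ|p₁ᵢ − p₂ᵢ| = 0.3984 + 0.4134 + 0.1403 + 0.3513 + 0.2260 = 1.5294
D = 1 − ½ × 1.5294 = 1 − 0.76470 = 0.23530
D = 0.23530 < 0.5 → No.

No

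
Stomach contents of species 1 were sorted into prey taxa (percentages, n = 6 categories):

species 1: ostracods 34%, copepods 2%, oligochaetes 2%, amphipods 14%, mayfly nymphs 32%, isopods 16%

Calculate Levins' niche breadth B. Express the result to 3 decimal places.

3.788

Convert percentages to proportions (divide by 100).
Σpᵢ² = 0.34² + 0.02² + 0.02² + 0.14² + 0.32² + 0.16² = 0.1156 + 0.0004 + 0.0004 + 0.0196 + 0.1024 + 0.0256 = 0.2640
B = 1 / 0.2640 = 3.78788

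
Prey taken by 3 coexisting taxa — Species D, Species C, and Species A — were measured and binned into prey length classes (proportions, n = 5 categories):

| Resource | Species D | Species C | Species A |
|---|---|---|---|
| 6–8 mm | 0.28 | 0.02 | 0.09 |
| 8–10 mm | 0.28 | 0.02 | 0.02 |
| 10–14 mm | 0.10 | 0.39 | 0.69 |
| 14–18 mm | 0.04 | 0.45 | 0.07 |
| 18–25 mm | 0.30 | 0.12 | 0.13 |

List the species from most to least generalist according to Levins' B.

Σp_Dᵢ² = 0.28² + 0.28² + 0.10² + 0.04² + 0.30² = 0.0784 + 0.0784 + 0.0100 + 0.0016 + 0.0900 = 0.2584
B_D = 1 / 0.2584 = 3.8700
Σp_Cᵢ² = 0.02² + 0.02² + 0.39² + 0.45² + 0.12² = 0.0004 + 0.0004 + 0.1521 + 0.2025 + 0.0144 = 0.3698
B_C = 1 / 0.3698 = 2.7042
Σp_Aᵢ² = 0.09² + 0.02² + 0.69² + 0.07² + 0.13² = 0.0081 + 0.0004 + 0.4761 + 0.0049 + 0.0169 = 0.5064
B_A = 1 / 0.5064 = 1.9747
Ranking by B (broadest → narrowest): Species D (3.87) > Species C (2.70) > Species A (1.97)

Species D > Species C > Species A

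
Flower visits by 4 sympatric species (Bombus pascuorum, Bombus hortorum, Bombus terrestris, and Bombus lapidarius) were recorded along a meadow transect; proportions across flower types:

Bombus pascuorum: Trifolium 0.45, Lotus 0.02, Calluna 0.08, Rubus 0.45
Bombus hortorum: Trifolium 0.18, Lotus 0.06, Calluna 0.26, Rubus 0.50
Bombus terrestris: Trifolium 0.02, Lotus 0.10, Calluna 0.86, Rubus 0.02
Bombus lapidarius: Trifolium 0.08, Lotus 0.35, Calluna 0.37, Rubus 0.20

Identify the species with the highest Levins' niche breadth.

Σp_pascᵢ² = 0.45² + 0.02² + 0.08² + 0.45² = 0.2025 + 0.0004 + 0.0064 + 0.2025 = 0.4118
B_pasc = 1 / 0.4118 = 2.4284
Σp_hortᵢ² = 0.18² + 0.06² + 0.26² + 0.50² = 0.0324 + 0.0036 + 0.0676 + 0.2500 = 0.3536
B_hort = 1 / 0.3536 = 2.8281
Σp_terrᵢ² = 0.02² + 0.10² + 0.86² + 0.02² = 0.0004 + 0.0100 + 0.7396 + 0.0004 = 0.7504
B_terr = 1 / 0.7504 = 1.3326
Σp_lapiᵢ² = 0.08² + 0.35² + 0.37² + 0.20² = 0.0064 + 0.1225 + 0.1369 + 0.0400 = 0.3058
B_lapi = 1 / 0.3058 = 3.2701
Highest B → broadest niche (most generalist): Bombus lapidarius (B = 3.27).

Bombus lapidarius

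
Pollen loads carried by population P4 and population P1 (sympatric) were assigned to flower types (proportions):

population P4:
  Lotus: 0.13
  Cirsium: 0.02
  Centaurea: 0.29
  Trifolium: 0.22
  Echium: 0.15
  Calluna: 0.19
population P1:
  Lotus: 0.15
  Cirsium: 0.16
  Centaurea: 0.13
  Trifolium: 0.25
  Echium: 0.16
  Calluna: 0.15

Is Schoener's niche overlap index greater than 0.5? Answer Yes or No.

Σ|p₁ᵢ − p₂ᵢ| = 0.02 + 0.14 + 0.16 + 0.03 + 0.01 + 0.04 = 0.40
D = 1 − ½ × 0.40 = 1 − 0.200 = 0.8000
D = 0.8000 > 0.5 → Yes.

Yes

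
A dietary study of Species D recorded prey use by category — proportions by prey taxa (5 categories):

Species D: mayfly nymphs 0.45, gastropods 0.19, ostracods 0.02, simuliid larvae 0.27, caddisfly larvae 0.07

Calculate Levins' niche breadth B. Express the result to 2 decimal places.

Σpᵢ² = 0.45² + 0.19² + 0.02² + 0.27² + 0.07² = 0.2025 + 0.0361 + 0.0004 + 0.0729 + 0.0049 = 0.3168
B = 1 / 0.3168 = 3.1566

3.16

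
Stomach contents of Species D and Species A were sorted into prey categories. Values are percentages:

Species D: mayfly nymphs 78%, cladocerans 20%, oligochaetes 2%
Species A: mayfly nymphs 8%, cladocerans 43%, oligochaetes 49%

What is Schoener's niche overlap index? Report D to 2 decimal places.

0.30

Convert percentages to proportions (divide by 100).
Σ|p₁ᵢ − p₂ᵢ| = 0.70 + 0.23 + 0.47 = 1.40
D = 1 − ½ × 1.40 = 1 − 0.700 = 0.3000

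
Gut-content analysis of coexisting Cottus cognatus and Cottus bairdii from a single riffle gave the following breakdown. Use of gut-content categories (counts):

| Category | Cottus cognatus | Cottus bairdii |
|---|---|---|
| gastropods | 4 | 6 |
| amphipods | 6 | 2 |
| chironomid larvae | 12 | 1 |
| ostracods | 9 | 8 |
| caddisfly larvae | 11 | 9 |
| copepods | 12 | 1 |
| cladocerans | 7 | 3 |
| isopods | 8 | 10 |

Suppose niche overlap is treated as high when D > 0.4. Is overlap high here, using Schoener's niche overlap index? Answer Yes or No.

Yes

Proportions for Cottus cognatus (n=69): 4/69=0.0580, 6/69=0.0870, 12/69=0.1739, 9/69=0.1304, 11/69=0.1594, 12/69=0.1739, 7/69=0.1014, 8/69=0.1159
Proportions for Cottus bairdii (n=40): 6/40=0.1500, 2/40=0.0500, 1/40=0.0250, 8/40=0.2000, 9/40=0.2250, 1/40=0.0250, 3/40=0.0750, 10/40=0.2500
Σ|p₁ᵢ − p₂ᵢ| = 0.0920 + 0.0370 + 0.1489 + 0.0696 + 0.0656 + 0.1489 + 0.0264 + 0.1341 = 0.7225
D = 1 − ½ × 0.7225 = 1 − 0.36125 = 0.63875
D = 0.63875 > 0.4 → Yes.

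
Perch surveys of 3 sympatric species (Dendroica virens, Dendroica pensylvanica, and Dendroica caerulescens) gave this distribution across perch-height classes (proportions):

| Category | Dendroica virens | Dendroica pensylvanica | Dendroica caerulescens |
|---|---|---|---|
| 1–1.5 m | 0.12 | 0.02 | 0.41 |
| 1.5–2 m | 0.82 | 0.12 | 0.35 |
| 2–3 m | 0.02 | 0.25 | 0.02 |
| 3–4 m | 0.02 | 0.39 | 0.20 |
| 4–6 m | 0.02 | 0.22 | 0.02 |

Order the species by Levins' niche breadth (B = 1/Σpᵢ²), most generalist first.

Dendroica pensylvanica > Dendroica caerulescens > Dendroica virens

Σp_vireᵢ² = 0.12² + 0.82² + 0.02² + 0.02² + 0.02² = 0.0144 + 0.6724 + 0.0004 + 0.0004 + 0.0004 = 0.6880
B_vire = 1 / 0.6880 = 1.4535
Σp_pensᵢ² = 0.02² + 0.12² + 0.25² + 0.39² + 0.22² = 0.0004 + 0.0144 + 0.0625 + 0.1521 + 0.0484 = 0.2778
B_pens = 1 / 0.2778 = 3.5997
Σp_caerᵢ² = 0.41² + 0.35² + 0.02² + 0.20² + 0.02² = 0.1681 + 0.1225 + 0.0004 + 0.0400 + 0.0004 = 0.3314
B_caer = 1 / 0.3314 = 3.0175
Ranking by B (broadest → narrowest): Dendroica pensylvanica (3.60) > Dendroica caerulescens (3.02) > Dendroica virens (1.45)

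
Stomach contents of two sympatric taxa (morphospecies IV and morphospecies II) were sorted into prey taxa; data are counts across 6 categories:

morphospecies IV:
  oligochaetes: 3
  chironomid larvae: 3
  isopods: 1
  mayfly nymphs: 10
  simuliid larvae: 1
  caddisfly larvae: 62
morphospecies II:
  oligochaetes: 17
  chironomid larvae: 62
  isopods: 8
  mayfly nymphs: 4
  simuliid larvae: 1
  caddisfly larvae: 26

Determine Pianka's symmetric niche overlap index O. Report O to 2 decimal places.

Proportions for morphospecies IV (n=80): 3/80=0.0375, 3/80=0.0375, 1/80=0.0125, 10/80=0.1250, 1/80=0.0125, 62/80=0.7750
Proportions for morphospecies II (n=118): 17/118=0.1441, 62/118=0.5254, 8/118=0.0678, 4/118=0.0339, 1/118=0.0085, 26/118=0.2203
Σ p₁ᵢp₂ᵢ = 0.005404 + 0.019703 + 0.000848 + 0.004238 + 0.000106 + 0.170733 = 0.201032
Σp_1ᵢ² = 0.0375² + 0.0375² + 0.0125² + 0.1250² + 0.0125² + 0.7750² = 0.001406 + 0.001406 + 0.000156 + 0.015625 + 0.000156 + 0.600625 = 0.619374
Σp_2ᵢ² = 0.1441² + 0.5254² + 0.0678² + 0.0339² + 0.0085² + 0.2203² = 0.020765 + 0.276045 + 0.004597 + 0.001149 + 0.000072 + 0.048532 = 0.351160
O = 0.201032 / √(0.619374 × 0.351160) = 0.201032 / 0.4663683 = 0.4311

0.43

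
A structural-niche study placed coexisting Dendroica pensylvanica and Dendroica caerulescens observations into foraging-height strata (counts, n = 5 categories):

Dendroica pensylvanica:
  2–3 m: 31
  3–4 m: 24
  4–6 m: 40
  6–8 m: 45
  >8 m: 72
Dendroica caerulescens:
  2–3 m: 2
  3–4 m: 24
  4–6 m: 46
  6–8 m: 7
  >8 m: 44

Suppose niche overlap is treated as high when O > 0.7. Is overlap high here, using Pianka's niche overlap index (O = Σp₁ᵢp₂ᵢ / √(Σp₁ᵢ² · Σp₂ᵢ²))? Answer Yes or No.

Yes

Proportions for Dendroica pensylvanica (n=212): 31/212=0.1462, 24/212=0.1132, 40/212=0.1887, 45/212=0.2123, 72/212=0.3396
Proportions for Dendroica caerulescens (n=123): 2/123=0.0163, 24/123=0.1951, 46/123=0.3740, 7/123=0.0569, 44/123=0.3577
Σ p₁ᵢp₂ᵢ = 0.002383 + 0.022085 + 0.070574 + 0.012080 + 0.121475 = 0.228597
Σp_1ᵢ² = 0.1462² + 0.1132² + 0.1887² + 0.2123² + 0.3396² = 0.021374 + 0.012814 + 0.035608 + 0.045071 + 0.115328 = 0.230195
Σp_2ᵢ² = 0.0163² + 0.1951² + 0.3740² + 0.0569² + 0.3577² = 0.000266 + 0.038064 + 0.139876 + 0.003238 + 0.127949 = 0.309393
O = 0.228597 / √(0.230195 × 0.309393) = 0.228597 / 0.2668721 = 0.8566
O = 0.8566 > 0.7 → Yes.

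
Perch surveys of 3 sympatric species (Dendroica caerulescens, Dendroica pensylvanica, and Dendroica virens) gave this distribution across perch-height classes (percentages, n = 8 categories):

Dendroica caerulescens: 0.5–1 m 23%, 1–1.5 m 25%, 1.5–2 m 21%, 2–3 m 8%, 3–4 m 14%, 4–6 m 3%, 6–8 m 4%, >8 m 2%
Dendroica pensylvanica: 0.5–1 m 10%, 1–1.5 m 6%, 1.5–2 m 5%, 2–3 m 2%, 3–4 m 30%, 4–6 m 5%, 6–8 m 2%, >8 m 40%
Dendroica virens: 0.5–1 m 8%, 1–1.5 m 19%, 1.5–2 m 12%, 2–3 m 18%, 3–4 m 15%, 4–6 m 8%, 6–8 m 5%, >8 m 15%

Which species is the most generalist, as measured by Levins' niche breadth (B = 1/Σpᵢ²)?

Convert percentages to proportions (divide by 100).
Σp_caerᵢ² = 0.23² + 0.25² + 0.21² + 0.08² + 0.14² + 0.03² + 0.04² + 0.02² = 0.0529 + 0.0625 + 0.0441 + 0.0064 + 0.0196 + 0.0009 + 0.0016 + 0.0004 = 0.1884
B_caer = 1 / 0.1884 = 5.3079
Σp_pensᵢ² = 0.10² + 0.06² + 0.05² + 0.02² + 0.30² + 0.05² + 0.02² + 0.40² = 0.0100 + 0.0036 + 0.0025 + 0.0004 + 0.0900 + 0.0025 + 0.0004 + 0.1600 = 0.2694
B_pens = 1 / 0.2694 = 3.7120
Σp_vireᵢ² = 0.08² + 0.19² + 0.12² + 0.18² + 0.15² + 0.08² + 0.05² + 0.15² = 0.0064 + 0.0361 + 0.0144 + 0.0324 + 0.0225 + 0.0064 + 0.0025 + 0.0225 = 0.1432
B_vire = 1 / 0.1432 = 6.9832
Highest B → broadest niche (most generalist): Dendroica virens (B = 6.98).

Dendroica virens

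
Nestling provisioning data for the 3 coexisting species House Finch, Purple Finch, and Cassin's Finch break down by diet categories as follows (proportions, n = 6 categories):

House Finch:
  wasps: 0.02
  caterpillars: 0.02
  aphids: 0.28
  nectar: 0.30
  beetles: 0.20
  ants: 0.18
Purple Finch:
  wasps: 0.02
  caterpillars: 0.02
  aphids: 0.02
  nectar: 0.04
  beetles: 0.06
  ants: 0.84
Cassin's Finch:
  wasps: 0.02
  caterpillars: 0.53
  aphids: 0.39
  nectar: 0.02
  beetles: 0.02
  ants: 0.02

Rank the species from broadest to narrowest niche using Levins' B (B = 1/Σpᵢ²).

House Finch > Cassin's Finch > Purple Finch

Σp_Housᵢ² = 0.02² + 0.02² + 0.28² + 0.30² + 0.20² + 0.18² = 0.0004 + 0.0004 + 0.0784 + 0.0900 + 0.0400 + 0.0324 = 0.2416
B_Hous = 1 / 0.2416 = 4.1391
Σp_Purpᵢ² = 0.02² + 0.02² + 0.02² + 0.04² + 0.06² + 0.84² = 0.0004 + 0.0004 + 0.0004 + 0.0016 + 0.0036 + 0.7056 = 0.7120
B_Purp = 1 / 0.7120 = 1.4045
Σp_Cassᵢ² = 0.02² + 0.53² + 0.39² + 0.02² + 0.02² + 0.02² = 0.0004 + 0.2809 + 0.1521 + 0.0004 + 0.0004 + 0.0004 = 0.4346
B_Cass = 1 / 0.4346 = 2.3010
Ranking by B (broadest → narrowest): House Finch (4.14) > Cassin's Finch (2.30) > Purple Finch (1.40)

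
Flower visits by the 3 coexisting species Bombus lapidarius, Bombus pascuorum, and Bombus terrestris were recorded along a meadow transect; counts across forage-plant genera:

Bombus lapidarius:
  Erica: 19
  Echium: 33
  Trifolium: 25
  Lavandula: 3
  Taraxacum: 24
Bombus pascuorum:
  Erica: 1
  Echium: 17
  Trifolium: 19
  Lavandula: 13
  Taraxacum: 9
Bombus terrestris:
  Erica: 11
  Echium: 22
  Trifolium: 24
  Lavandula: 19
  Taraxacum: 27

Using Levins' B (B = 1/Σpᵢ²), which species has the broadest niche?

Proportions for Bombus lapidarius (n=104): 19/104=0.1827, 33/104=0.3173, 25/104=0.2404, 3/104=0.0288, 24/104=0.2308
Proportions for Bombus pascuorum (n=59): 1/59=0.0169, 17/59=0.2881, 19/59=0.3220, 13/59=0.2203, 9/59=0.1525
Proportions for Bombus terrestris (n=103): 11/103=0.1068, 22/103=0.2136, 24/103=0.2330, 19/103=0.1845, 27/103=0.2621
Σp_lapiᵢ² = 0.1827² + 0.3173² + 0.2404² + 0.0288² + 0.2308² = 0.033379 + 0.100679 + 0.057792 + 0.000829 + 0.053269 = 0.245948
B_lapi = 1 / 0.245948 = 4.0659
Σp_pascᵢ² = 0.0169² + 0.2881² + 0.3220² + 0.2203² + 0.1525² = 0.000286 + 0.083002 + 0.103684 + 0.048532 + 0.023256 = 0.258760
B_pasc = 1 / 0.258760 = 3.8646
Σp_terrᵢ² = 0.1068² + 0.2136² + 0.2330² + 0.1845² + 0.2621² = 0.011406 + 0.045625 + 0.054289 + 0.034040 + 0.068696 = 0.214056
B_terr = 1 / 0.214056 = 4.6717
Highest B → broadest niche (most generalist): Bombus terrestris (B = 4.67).

Bombus terrestris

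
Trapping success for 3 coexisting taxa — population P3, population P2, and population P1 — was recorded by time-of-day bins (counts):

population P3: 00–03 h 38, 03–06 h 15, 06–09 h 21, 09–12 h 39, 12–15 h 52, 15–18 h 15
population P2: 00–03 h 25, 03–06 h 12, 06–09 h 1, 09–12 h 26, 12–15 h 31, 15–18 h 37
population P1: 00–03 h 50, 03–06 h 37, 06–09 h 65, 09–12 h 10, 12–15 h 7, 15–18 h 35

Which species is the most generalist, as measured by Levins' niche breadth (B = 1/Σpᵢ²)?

population P3

Proportions for population P3 (n=180): 38/180=0.2111, 15/180=0.0833, 21/180=0.1167, 39/180=0.2167, 52/180=0.2889, 15/180=0.0833
Proportions for population P2 (n=132): 25/132=0.1894, 12/132=0.0909, 1/132=0.0076, 26/132=0.1970, 31/132=0.2348, 37/132=0.2803
Proportions for population P1 (n=204): 50/204=0.2451, 37/204=0.1814, 65/204=0.3186, 10/204=0.0490, 7/204=0.0343, 35/204=0.1716
Σp_P3ᵢ² = 0.2111² + 0.0833² + 0.1167² + 0.2167² + 0.2889² + 0.0833² = 0.044563 + 0.006939 + 0.013619 + 0.046959 + 0.083463 + 0.006939 = 0.202482
B_P3 = 1 / 0.202482 = 4.9387
Σp_P2ᵢ² = 0.1894² + 0.0909² + 0.0076² + 0.1970² + 0.2348² + 0.2803² = 0.035872 + 0.008263 + 0.000058 + 0.038809 + 0.055131 + 0.078568 = 0.216701
B_P2 = 1 / 0.216701 = 4.6147
Σp_P1ᵢ² = 0.2451² + 0.1814² + 0.3186² + 0.0490² + 0.0343² + 0.1716² = 0.060074 + 0.032906 + 0.101506 + 0.002401 + 0.001176 + 0.029447 = 0.227510
B_P1 = 1 / 0.227510 = 4.3954
Highest B → broadest niche (most generalist): population P3 (B = 4.94).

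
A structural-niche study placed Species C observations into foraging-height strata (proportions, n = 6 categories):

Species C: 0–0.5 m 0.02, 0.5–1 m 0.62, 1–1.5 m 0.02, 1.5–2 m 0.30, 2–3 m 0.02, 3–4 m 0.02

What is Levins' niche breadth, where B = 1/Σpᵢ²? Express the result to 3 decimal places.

2.101

Σpᵢ² = 0.02² + 0.62² + 0.02² + 0.30² + 0.02² + 0.02² = 0.0004 + 0.3844 + 0.0004 + 0.0900 + 0.0004 + 0.0004 = 0.4760
B = 1 / 0.4760 = 2.10084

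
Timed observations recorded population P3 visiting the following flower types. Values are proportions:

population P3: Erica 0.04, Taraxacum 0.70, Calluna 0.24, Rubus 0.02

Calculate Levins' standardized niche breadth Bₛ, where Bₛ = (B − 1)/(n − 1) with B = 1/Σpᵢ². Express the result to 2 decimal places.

0.27

Σpᵢ² = 0.04² + 0.70² + 0.24² + 0.02² = 0.0016 + 0.4900 + 0.0576 + 0.0004 = 0.5496
B = 1 / 0.5496 = 1.8195
Bₛ = (B − 1)/(n − 1) = (1.8195 − 1)/(4 − 1) = 0.8195/3 = 0.2732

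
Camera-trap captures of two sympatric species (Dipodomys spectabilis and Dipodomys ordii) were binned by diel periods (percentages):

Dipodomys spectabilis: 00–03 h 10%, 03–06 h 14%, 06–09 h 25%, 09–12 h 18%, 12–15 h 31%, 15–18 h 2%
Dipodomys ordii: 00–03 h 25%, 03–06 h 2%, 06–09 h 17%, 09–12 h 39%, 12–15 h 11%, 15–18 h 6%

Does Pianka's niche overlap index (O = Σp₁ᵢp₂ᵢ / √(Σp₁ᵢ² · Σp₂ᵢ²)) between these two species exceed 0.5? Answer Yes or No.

Convert percentages to proportions (divide by 100).
Σ p₁ᵢp₂ᵢ = 0.0250 + 0.0028 + 0.0425 + 0.0702 + 0.0341 + 0.0012 = 0.1758
Σp_1ᵢ² = 0.10² + 0.14² + 0.25² + 0.18² + 0.31² + 0.02² = 0.0100 + 0.0196 + 0.0625 + 0.0324 + 0.0961 + 0.0004 = 0.2210
Σp_2ᵢ² = 0.25² + 0.02² + 0.17² + 0.39² + 0.11² + 0.06² = 0.0625 + 0.0004 + 0.0289 + 0.1521 + 0.0121 + 0.0036 = 0.2596
O = 0.1758 / √(0.2210 × 0.2596) = 0.1758 / 0.23952 = 0.7340
O = 0.7340 > 0.5 → Yes.

Yes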